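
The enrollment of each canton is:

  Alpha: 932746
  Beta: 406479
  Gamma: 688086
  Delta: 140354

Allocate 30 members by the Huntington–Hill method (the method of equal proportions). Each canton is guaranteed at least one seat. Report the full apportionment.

With divisor 73372: modified quotas Alpha 12.713, Beta 5.540, Gamma 9.378, Delta 1.913.
Geometric-mean thresholds: Alpha √(12·13)=12.490, Beta √(5·6)=5.477, Gamma √(9·10)=9.487, Delta √(1·2)=1.414.
Each quota rounded against its threshold gives Alpha 13, Beta 6, Gamma 9, Delta 2 (total 30).

Alpha: 13, Beta: 6, Gamma: 9, Delta: 2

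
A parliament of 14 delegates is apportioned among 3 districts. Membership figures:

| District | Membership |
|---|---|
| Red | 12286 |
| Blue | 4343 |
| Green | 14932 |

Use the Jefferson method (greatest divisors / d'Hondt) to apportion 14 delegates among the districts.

Standard divisor 31561/14 ≈ 2254.357; standard quotas: Red 5.450, Blue 1.926, Green 6.624.
Rounding down gives 5, 1, 6 = 12 seats, so the divisor must be adjusted.
With modified divisor 2100: modified quotas Red 5.850, Blue 2.068, Green 7.110.
Rounding down: Red 5, Blue 2, Green 7 (total 14).

Red 5, Blue 2, Green 7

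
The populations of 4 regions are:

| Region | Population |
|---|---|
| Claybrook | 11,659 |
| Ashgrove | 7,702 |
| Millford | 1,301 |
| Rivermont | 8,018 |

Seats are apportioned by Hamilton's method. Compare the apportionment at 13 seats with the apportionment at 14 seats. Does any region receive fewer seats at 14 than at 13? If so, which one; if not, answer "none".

Millford

At 13 seats: Claybrook 5, Ashgrove 3, Millford 1, Rivermont 4.
At 14 seats: Claybrook 6, Ashgrove 4, Millford 0, Rivermont 4.
Millford drops from 1 to 0.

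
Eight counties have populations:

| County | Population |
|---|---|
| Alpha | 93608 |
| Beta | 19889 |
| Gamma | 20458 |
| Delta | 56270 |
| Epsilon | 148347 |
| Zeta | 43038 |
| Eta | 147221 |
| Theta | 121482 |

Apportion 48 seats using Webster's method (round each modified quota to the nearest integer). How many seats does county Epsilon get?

Standard divisor 650313/48 ≈ 13548.188; standard quotas: Alpha 6.909, Beta 1.468, Gamma 1.510, Delta 4.153, Epsilon 10.950, Zeta 3.177, Eta 10.866, Theta 8.967.
Rounding to the nearest integer gives Alpha 7, Beta 1, Gamma 2, Delta 4, Epsilon 11, Zeta 3, Eta 11, Theta 9 — total 48, matching the house size, so no adjustment is needed.
Epsilon receives 11.

11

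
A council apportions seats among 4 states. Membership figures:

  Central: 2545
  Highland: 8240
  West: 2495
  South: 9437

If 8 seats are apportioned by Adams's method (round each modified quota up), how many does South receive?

3

Standard divisor 22717/8 ≈ 2839.625; standard quotas: Central 0.896, Highland 2.902, West 0.879, South 3.323.
Rounding up gives 1, 3, 1, 4 = 9 seats, so the divisor must be adjusted.
With modified divisor 3600: modified quotas Central 0.707, Highland 2.289, West 0.693, South 2.621.
Rounding up: Central 1, Highland 3, West 1, South 3 (total 8).
South receives 3.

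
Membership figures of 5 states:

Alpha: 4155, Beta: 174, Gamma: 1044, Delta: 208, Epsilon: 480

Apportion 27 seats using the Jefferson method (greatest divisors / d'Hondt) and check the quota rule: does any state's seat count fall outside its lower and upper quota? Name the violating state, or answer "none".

Standard quotas: Alpha 18.509, Beta 0.775, Gamma 4.651, Delta 0.927, Epsilon 2.138.
Jefferson allocation: Alpha 19, Beta 0, Gamma 5, Delta 1, Epsilon 2.
Every allocation lies between the lower and upper quota.

none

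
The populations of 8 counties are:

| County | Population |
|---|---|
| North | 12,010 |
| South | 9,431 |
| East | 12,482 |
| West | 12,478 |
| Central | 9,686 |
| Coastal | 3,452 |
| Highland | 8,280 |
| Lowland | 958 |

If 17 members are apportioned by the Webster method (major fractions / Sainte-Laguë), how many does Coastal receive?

1

Standard divisor 68777/17 ≈ 4045.706; standard quotas: North 2.969, South 2.331, East 3.085, West 3.084, Central 2.394, Coastal 0.853, Highland 2.047, Lowland 0.237.
Rounding to the nearest integer gives 3, 2, 3, 3, 2, 1, 2, 0 = 16 seats, so the divisor must be adjusted.
With modified divisor 3820: modified quotas North 3.144, South 2.469, East 3.268, West 3.266, Central 2.536, Coastal 0.904, Highland 2.168, Lowland 0.251.
Rounding to the nearest integer: North 3, South 2, East 3, West 3, Central 3, Coastal 1, Highland 2, Lowland 0 (total 17).
Coastal receives 1.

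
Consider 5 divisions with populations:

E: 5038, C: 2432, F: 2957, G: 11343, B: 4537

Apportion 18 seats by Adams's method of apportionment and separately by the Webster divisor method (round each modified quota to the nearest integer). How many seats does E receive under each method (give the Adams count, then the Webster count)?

4 and 3

Adams: E 4, C 2, F 2, G 7, B 3.
Webster: E 3, C 2, F 2, G 8, B 3.
E gets 4 under Adams and 3 under Webster.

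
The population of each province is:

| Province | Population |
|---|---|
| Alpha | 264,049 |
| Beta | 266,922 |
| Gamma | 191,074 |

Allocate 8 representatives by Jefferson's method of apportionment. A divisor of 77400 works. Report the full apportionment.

Alpha=3, Beta=3, Gamma=2

With modified divisor 77400: modified quotas Alpha 3.411, Beta 3.449, Gamma 2.469.
Rounding down: Alpha 3, Beta 3, Gamma 2 (total 8).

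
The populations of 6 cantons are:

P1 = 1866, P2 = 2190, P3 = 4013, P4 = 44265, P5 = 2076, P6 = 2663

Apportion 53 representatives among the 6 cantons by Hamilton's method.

Total 57073; standard divisor 57073/53 ≈ 1076.849.
Standard quotas: P1 1.7328, P2 2.0337, P3 3.7266, P4 41.1060, P5 1.9278, P6 2.4730.
Lower quotas: P1 1, P2 2, P3 3, P4 41, P5 1, P6 2 (sum 50, leaving 3 seats).
Remainders in descending order: P5 0.9278, P1 0.7328, P3 0.7266, P6 0.4730, P4 0.1060, P2 0.0337.
Largest remainders: P5, P1, P3 receive the extra seats.

P1 2; P2 2; P3 4; P4 41; P5 2; P6 2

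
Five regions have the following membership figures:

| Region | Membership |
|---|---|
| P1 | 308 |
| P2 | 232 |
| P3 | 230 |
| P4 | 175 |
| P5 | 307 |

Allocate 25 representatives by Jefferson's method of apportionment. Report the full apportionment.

P1 6; P2 5; P3 5; P4 3; P5 6

Standard divisor 1252/25 ≈ 50.08; standard quotas: P1 6.150, P2 4.633, P3 4.593, P4 3.494, P5 6.130.
Rounding down gives 6, 4, 4, 3, 6 = 23 seats, so the divisor must be adjusted.
With modified divisor 45: modified quotas P1 6.844, P2 5.156, P3 5.111, P4 3.889, P5 6.822.
Rounding down: P1 6, P2 5, P3 5, P4 3, P5 6 (total 25).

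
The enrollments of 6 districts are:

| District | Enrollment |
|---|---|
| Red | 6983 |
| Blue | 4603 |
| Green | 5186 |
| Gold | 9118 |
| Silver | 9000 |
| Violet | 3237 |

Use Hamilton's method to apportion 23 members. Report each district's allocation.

Red 4; Blue 3; Green 3; Gold 6; Silver 5; Violet 2

The standard divisor is 38127/23 ≈ 1657.696.
Standard quotas: Red 4.2125, Blue 2.7767, Green 3.1284, Gold 5.5004, Silver 5.4292, Violet 1.9527.
Lower quotas: Red 4, Blue 2, Green 3, Gold 5, Silver 5, Violet 1 (sum 20, leaving 3 seats).
Remainders in descending order: Violet 0.9527, Blue 0.7767, Gold 0.5004, Silver 0.4292, Red 0.2125, Green 0.1284.
Largest remainders: Violet, Blue, Gold receive the extra seats.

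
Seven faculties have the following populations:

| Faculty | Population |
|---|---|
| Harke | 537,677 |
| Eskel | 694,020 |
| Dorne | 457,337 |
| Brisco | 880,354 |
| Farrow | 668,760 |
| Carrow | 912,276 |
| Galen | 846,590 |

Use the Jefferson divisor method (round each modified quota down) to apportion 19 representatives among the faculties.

Standard divisor 4997014/19 ≈ 263000.737; standard quotas: Harke 2.044, Eskel 2.639, Dorne 1.739, Brisco 3.347, Farrow 2.543, Carrow 3.469, Galen 3.219.
Rounding down gives 2, 2, 1, 3, 2, 3, 3 = 16 seats, so the divisor must be adjusted.
With modified divisor 225500: modified quotas Harke 2.384, Eskel 3.078, Dorne 2.028, Brisco 3.904, Farrow 2.966, Carrow 4.046, Galen 3.754.
Rounding down: Harke 2, Eskel 3, Dorne 2, Brisco 3, Farrow 2, Carrow 4, Galen 3 (total 19).

Harke: 2, Eskel: 3, Dorne: 2, Brisco: 3, Farrow: 2, Carrow: 4, Galen: 3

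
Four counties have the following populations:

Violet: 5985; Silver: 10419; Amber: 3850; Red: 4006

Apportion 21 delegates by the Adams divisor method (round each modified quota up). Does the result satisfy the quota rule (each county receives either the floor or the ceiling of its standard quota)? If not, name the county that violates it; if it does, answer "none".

Standard quotas: Violet 5.181, Silver 9.019, Amber 3.333, Red 3.468.
Adams allocation: Violet 5, Silver 9, Amber 3, Red 4.
Every allocation lies between the lower and upper quota.

none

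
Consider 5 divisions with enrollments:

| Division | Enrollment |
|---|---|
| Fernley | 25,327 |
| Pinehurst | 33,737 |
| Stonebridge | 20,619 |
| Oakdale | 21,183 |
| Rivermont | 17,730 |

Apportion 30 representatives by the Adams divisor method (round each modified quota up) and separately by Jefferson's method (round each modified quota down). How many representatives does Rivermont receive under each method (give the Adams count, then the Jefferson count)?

5 and 4

Adams: Fernley 6, Pinehurst 8, Stonebridge 5, Oakdale 6, Rivermont 5.
Jefferson: Fernley 7, Pinehurst 9, Stonebridge 5, Oakdale 5, Rivermont 4.
Rivermont gets 5 under Adams and 4 under Jefferson.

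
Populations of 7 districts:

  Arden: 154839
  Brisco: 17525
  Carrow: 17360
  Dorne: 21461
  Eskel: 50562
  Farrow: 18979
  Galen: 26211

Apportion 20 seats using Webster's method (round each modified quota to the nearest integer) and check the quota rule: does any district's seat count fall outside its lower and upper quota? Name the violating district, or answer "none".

none

Standard quotas: Arden 10.089, Brisco 1.142, Carrow 1.131, Dorne 1.398, Eskel 3.295, Farrow 1.237, Galen 1.708.
Webster allocation: Arden 11, Brisco 1, Carrow 1, Dorne 1, Eskel 3, Farrow 1, Galen 2.
Every allocation lies between the lower and upper quota.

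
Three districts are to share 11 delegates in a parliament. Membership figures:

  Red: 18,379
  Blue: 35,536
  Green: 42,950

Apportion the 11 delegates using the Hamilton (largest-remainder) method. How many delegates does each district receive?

Red=2, Blue=4, Green=5

Total 96865; standard divisor 96865/11 ≈ 8805.909.
Standard quotas: Red 2.0871, Blue 4.0355, Green 4.8774.
Lower quotas: Red 2, Blue 4, Green 4 (sum 10, leaving 1 seat).
Remainders in descending order: Green 0.8774, Red 0.0871, Blue 0.0355.
Largest remainder: Green receives the extra seat.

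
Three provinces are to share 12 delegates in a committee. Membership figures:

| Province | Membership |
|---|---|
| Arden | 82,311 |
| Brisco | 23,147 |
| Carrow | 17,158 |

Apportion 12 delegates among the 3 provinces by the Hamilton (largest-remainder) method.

Arden=8; Brisco=2; Carrow=2

Total 122616; standard divisor 122616/12 = 10218.
Standard quotas: Arden 8.0555, Brisco 2.2653, Carrow 1.6792.
Lower quotas: Arden 8, Brisco 2, Carrow 1 (sum 11, leaving 1 seat).
Remainders in descending order: Carrow 0.6792, Brisco 0.2653, Arden 0.0555.
The surplus seat goes to Carrow.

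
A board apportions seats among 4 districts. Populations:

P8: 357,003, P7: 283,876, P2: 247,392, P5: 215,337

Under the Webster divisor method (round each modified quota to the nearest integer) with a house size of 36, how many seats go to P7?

Standard divisor 1103608/36 ≈ 30655.778; standard quotas: P8 11.646, P7 9.260, P2 8.070, P5 7.024.
Rounding to the nearest integer gives P8 12, P7 9, P2 8, P5 7 — total 36, matching the house size, so no adjustment is needed.
P7 receives 9.

9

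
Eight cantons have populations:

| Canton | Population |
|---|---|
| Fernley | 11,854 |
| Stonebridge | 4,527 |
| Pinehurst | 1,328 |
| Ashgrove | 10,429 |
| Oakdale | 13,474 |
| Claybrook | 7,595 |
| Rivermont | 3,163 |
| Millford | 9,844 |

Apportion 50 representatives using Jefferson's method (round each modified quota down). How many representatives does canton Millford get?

8

Standard divisor 62214/50 ≈ 1244.28; standard quotas: Fernley 9.527, Stonebridge 3.638, Pinehurst 1.067, Ashgrove 8.382, Oakdale 10.829, Claybrook 6.104, Rivermont 2.542, Millford 7.911.
Rounding down gives 9, 3, 1, 8, 10, 6, 2, 7 = 46 seats, so the divisor must be adjusted.
With modified divisor 1150: modified quotas Fernley 10.308, Stonebridge 3.937, Pinehurst 1.155, Ashgrove 9.069, Oakdale 11.717, Claybrook 6.604, Rivermont 2.750, Millford 8.560.
Rounding down: Fernley 10, Stonebridge 3, Pinehurst 1, Ashgrove 9, Oakdale 11, Claybrook 6, Rivermont 2, Millford 8 (total 50).
Millford receives 8.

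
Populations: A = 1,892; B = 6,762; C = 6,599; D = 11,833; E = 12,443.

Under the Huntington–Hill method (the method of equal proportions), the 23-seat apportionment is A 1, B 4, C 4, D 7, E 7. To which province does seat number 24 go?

E

Priority for the next seat is population ÷ (√(s·(s+1))).
Priorities: A 1337.846, B 1512.029, C 1475.581, D 1581.251, E 1662.766.
Highest priority: E.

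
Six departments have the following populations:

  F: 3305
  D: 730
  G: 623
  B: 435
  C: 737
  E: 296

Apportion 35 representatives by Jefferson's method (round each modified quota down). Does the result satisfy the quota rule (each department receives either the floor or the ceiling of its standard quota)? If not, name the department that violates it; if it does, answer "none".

F

Standard quotas: F 18.883, D 4.171, G 3.559, B 2.485, C 4.211, E 1.691.
Jefferson allocation: F 21, D 4, G 3, B 2, C 4, E 1.
F has quota 18.883 (lower 18, upper 19) but receives 21 — outside the quota interval.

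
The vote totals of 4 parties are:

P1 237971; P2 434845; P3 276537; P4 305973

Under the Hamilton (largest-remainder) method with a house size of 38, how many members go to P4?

Total 1255326; standard divisor 1255326/38 ≈ 33034.895.
Standard quotas: P1 7.2036, P2 13.1632, P3 8.3711, P4 9.2621.
Lower quotas: P1 7, P2 13, P3 8, P4 9 (sum 37, leaving 1 seat).
Remainders in descending order: P3 0.3711, P4 0.2621, P1 0.2036, P2 0.1632.
Largest remainder: P3 receives the extra seat.
P4 receives 9.

9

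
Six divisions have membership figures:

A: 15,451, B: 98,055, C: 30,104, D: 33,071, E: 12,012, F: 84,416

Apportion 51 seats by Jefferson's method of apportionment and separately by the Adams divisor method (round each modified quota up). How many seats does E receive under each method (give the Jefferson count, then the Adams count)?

2 and 3

Jefferson: A 3, B 19, C 5, D 6, E 2, F 16.
Adams: A 3, B 18, C 6, D 6, E 3, F 15.
E gets 2 under Jefferson and 3 under Adams.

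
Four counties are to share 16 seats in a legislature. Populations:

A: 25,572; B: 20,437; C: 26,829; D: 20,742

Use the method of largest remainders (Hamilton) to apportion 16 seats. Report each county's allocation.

Standard divisor: 93580 ÷ 16 ≈ 5848.75.
Standard quotas: A 4.3722, B 3.4943, C 4.5871, D 3.5464.
Lower quotas: A 4, B 3, C 4, D 3 (sum 14, leaving 2 seats).
Remainders in descending order: C 0.5871, D 0.5464, B 0.4943, A 0.3722.
Largest remainders: C, D receive the extra seats.

A=4; B=3; C=5; D=4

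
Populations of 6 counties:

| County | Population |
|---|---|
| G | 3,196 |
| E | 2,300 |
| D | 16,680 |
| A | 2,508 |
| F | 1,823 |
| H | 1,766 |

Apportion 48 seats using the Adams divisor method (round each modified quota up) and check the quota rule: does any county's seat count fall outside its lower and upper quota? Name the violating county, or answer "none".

D

Standard quotas: G 5.426, E 3.905, D 28.318, A 4.258, F 3.095, H 2.998.
Adams allocation: G 6, E 4, D 27, A 5, F 3, H 3.
D has quota 28.318 (lower 28, upper 29) but receives 27 — outside the quota interval.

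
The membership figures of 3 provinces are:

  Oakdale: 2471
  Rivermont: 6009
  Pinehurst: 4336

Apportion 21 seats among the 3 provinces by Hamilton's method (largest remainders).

Oakdale=4; Rivermont=10; Pinehurst=7

The standard divisor is 12816/21 ≈ 610.286.
Standard quotas: Oakdale 4.0489, Rivermont 9.8462, Pinehurst 7.1049.
Lower quotas: Oakdale 4, Rivermont 9, Pinehurst 7 (sum 20, leaving 1 seat).
Remainders in descending order: Rivermont 0.8462, Pinehurst 0.1049, Oakdale 0.0489.
Largest remainder: Rivermont receives the extra seat.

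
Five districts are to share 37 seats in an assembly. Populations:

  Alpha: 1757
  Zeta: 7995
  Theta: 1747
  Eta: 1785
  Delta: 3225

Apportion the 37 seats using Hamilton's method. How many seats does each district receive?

Alpha=4; Zeta=18; Theta=4; Eta=4; Delta=7

Standard divisor: 16509 ÷ 37 ≈ 446.189.
Standard quotas: Alpha 3.9378, Zeta 17.9184, Theta 3.9154, Eta 4.0005, Delta 7.2279.
Lower quotas: Alpha 3, Zeta 17, Theta 3, Eta 4, Delta 7 (sum 34, leaving 3 seats).
Remainders in descending order: Alpha 0.9378, Zeta 0.9184, Theta 0.9154, Delta 0.2279, Eta 0.0005.
Largest remainders: Alpha, Zeta, Theta receive the extra seats.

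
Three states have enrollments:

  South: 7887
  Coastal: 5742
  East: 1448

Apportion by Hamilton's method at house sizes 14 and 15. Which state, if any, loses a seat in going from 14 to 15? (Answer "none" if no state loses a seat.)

East

At 14 seats: South 7, Coastal 5, East 2.
At 15 seats: South 8, Coastal 6, East 1.
East drops from 2 to 1.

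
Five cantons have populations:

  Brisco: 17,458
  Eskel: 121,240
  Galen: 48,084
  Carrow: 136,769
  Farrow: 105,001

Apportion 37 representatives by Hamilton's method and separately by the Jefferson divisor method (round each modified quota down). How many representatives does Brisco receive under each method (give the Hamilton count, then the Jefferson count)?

2 and 1

Hamilton: Brisco 2, Eskel 10, Galen 4, Carrow 12, Farrow 9.
Jefferson: Brisco 1, Eskel 11, Galen 4, Carrow 12, Farrow 9.
Brisco gets 2 under Hamilton and 1 under Jefferson.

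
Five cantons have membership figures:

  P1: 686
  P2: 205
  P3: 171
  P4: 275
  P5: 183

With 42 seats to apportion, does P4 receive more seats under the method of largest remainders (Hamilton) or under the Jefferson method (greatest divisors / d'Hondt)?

Jefferson

Hamilton: P1 19, P2 6, P3 5, P4 7, P5 5.
Jefferson: P1 20, P2 5, P3 4, P4 8, P5 5.
P4 gets 7 under Hamilton and 8 under Jefferson.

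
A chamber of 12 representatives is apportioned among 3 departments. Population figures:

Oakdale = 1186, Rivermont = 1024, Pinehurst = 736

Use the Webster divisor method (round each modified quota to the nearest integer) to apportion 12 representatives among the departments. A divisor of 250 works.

Oakdale: 5; Rivermont: 4; Pinehurst: 3

With modified divisor 250: modified quotas Oakdale 4.744, Rivermont 4.096, Pinehurst 2.944.
Rounding to the nearest integer: Oakdale 5, Rivermont 4, Pinehurst 3 (total 12).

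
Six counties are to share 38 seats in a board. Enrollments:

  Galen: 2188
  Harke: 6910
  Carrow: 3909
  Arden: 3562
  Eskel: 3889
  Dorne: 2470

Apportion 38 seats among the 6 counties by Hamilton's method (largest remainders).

Galen 4, Harke 11, Carrow 7, Arden 6, Eskel 6, Dorne 4

Standard divisor: 22928 ÷ 38 ≈ 603.368.
Standard quotas: Galen 3.6263, Harke 11.4524, Carrow 6.4786, Arden 5.9035, Eskel 6.4455, Dorne 4.0937.
Lower quotas: Galen 3, Harke 11, Carrow 6, Arden 5, Eskel 6, Dorne 4 (sum 35, leaving 3 seats).
Remainders in descending order: Arden 0.9035, Galen 0.6263, Carrow 0.4786, Harke 0.4524, Eskel 0.4455, Dorne 0.0937.
The surplus seats go to Arden, Galen, Carrow.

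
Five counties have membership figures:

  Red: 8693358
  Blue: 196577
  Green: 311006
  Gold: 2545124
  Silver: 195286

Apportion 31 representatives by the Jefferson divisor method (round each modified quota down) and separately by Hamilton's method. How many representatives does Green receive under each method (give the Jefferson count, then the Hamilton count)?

Jefferson: Red 24, Blue 0, Green 0, Gold 7, Silver 0.
Hamilton: Red 23, Blue 0, Green 1, Gold 7, Silver 0.
Green gets 0 under Jefferson and 1 under Hamilton.

0 and 1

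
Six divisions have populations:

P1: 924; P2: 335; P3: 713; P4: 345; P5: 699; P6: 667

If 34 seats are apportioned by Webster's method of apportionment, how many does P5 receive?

Standard divisor 3683/34 ≈ 108.324; standard quotas: P1 8.530, P2 3.093, P3 6.582, P4 3.185, P5 6.453, P6 6.157.
Rounding to the nearest integer gives P1 9, P2 3, P3 7, P4 3, P5 6, P6 6 — total 34, matching the house size, so no adjustment is needed.
P5 receives 6.

6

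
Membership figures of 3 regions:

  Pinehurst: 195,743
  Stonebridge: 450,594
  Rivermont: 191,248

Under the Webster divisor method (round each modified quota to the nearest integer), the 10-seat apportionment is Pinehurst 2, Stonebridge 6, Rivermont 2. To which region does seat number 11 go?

Priority for the next seat is population ÷ (current seats + 0.5).
Priorities: Pinehurst 78297.200, Stonebridge 69322.154, Rivermont 76499.200.
Highest priority: Pinehurst.

Pinehurst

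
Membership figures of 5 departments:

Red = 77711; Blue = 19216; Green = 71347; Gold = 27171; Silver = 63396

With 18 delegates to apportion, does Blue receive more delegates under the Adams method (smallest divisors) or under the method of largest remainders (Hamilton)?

Adams: Red 5, Blue 2, Green 5, Gold 2, Silver 4.
Hamilton: Red 5, Blue 1, Green 5, Gold 2, Silver 5.
Blue gets 2 under Adams and 1 under Hamilton.

Adams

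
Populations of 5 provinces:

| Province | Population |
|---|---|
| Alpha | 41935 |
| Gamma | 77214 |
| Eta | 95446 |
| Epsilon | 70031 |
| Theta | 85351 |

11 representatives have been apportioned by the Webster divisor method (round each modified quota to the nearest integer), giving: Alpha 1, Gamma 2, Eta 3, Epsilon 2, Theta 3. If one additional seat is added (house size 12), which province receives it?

Gamma

Priority for the next seat is population ÷ (current seats + 0.5).
Priorities: Alpha 27956.667, Gamma 30885.600, Eta 27270.286, Epsilon 28012.400, Theta 24386.000.
Highest priority: Gamma.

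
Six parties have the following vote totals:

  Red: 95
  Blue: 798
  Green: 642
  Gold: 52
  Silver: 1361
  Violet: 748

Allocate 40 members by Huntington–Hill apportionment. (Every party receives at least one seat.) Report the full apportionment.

With divisor 94: modified quotas Red 1.011, Blue 8.489, Green 6.830, Gold 0.553, Silver 14.479, Violet 7.957.
Geometric-mean thresholds: Red √(1·2)=1.414, Blue √(8·9)=8.485, Green √(6·7)=6.481, Gold (min 1), Silver √(14·15)=14.491, Violet √(7·8)=7.483.
Each quota rounded against its threshold gives Red 1, Blue 9, Green 7, Gold 1, Silver 14, Violet 8 (total 40).

Red: 1, Blue: 9, Green: 7, Gold: 1, Silver: 14, Violet: 8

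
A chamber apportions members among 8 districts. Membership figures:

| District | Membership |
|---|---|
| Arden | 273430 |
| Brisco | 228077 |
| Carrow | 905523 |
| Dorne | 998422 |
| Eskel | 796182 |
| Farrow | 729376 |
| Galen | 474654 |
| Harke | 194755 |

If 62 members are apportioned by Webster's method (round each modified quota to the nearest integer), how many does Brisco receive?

Standard divisor 4600419/62 ≈ 74200.306; standard quotas: Arden 3.685, Brisco 3.074, Carrow 12.204, Dorne 13.456, Eskel 10.730, Farrow 9.830, Galen 6.397, Harke 2.625.
Rounding to the nearest integer gives Arden 4, Brisco 3, Carrow 12, Dorne 13, Eskel 11, Farrow 10, Galen 6, Harke 3 — total 62, matching the house size, so no adjustment is needed.
Brisco receives 3.

3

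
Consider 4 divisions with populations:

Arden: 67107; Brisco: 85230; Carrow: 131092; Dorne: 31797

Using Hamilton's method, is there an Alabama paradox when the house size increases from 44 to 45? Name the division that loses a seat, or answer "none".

Dorne

At 44 seats: Arden 9, Brisco 12, Carrow 18, Dorne 5.
At 45 seats: Arden 10, Brisco 12, Carrow 19, Dorne 4.
Dorne drops from 5 to 4.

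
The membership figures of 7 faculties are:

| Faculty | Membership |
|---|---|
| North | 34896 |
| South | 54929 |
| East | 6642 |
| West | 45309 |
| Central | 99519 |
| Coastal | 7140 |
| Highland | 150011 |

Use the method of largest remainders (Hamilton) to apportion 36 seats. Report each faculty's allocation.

Standard divisor: 398446 ÷ 36 ≈ 11067.944.
Standard quotas: North 3.1529, South 4.9629, East 0.6001, West 4.0937, Central 8.9916, Coastal 0.6451, Highland 13.5536.
Lower quotas: North 3, South 4, East 0, West 4, Central 8, Coastal 0, Highland 13 (sum 32, leaving 4 seats).
Remainders in descending order: Central 0.9916, South 0.9629, Coastal 0.6451, East 0.6001, Highland 0.5536, North 0.1529, West 0.0937.
Largest remainders: Central, South, Coastal, East receive the extra seats.

North 3; South 5; East 1; West 4; Central 9; Coastal 1; Highland 13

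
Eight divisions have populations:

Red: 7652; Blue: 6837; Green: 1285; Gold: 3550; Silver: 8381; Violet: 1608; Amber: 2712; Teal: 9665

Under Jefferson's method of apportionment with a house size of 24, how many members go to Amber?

Standard divisor 41690/24 ≈ 1737.083; standard quotas: Red 4.405, Blue 3.936, Green 0.740, Gold 2.044, Silver 4.825, Violet 0.926, Amber 1.561, Teal 5.564.
Rounding down gives 4, 3, 0, 2, 4, 0, 1, 5 = 19 seats, so the divisor must be adjusted.
With modified divisor 1500: modified quotas Red 5.101, Blue 4.558, Green 0.857, Gold 2.367, Silver 5.587, Violet 1.072, Amber 1.808, Teal 6.443.
Rounding down: Red 5, Blue 4, Green 0, Gold 2, Silver 5, Violet 1, Amber 1, Teal 6 (total 24).
Amber receives 1.

1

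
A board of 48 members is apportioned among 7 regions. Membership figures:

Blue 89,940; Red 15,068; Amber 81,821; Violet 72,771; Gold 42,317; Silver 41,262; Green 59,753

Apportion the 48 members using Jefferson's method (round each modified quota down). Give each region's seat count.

Standard divisor 402932/48 ≈ 8394.417; standard quotas: Blue 10.714, Red 1.795, Amber 9.747, Violet 8.669, Gold 5.041, Silver 4.915, Green 7.118.
Rounding down gives 10, 1, 9, 8, 5, 4, 7 = 44 seats, so the divisor must be adjusted.
With modified divisor 7800: modified quotas Blue 11.531, Red 1.932, Amber 10.490, Violet 9.330, Gold 5.425, Silver 5.290, Green 7.661.
Rounding down: Blue 11, Red 1, Amber 10, Violet 9, Gold 5, Silver 5, Green 7 (total 48).

Blue 11; Red 1; Amber 10; Violet 9; Gold 5; Silver 5; Green 7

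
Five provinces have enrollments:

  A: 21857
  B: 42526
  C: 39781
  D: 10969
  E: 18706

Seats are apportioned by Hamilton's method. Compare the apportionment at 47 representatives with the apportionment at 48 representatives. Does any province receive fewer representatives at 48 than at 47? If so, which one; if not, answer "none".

At 47 seats: A 8, B 15, C 14, D 4, E 6.
At 48 seats: A 8, B 15, C 14, D 4, E 7.
No province's allocation decreased.

none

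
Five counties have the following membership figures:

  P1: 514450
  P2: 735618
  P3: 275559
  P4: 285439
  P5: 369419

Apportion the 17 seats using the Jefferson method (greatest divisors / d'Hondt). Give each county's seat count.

Standard divisor 2180485/17 ≈ 128263.824; standard quotas: P1 4.011, P2 5.735, P3 2.148, P4 2.225, P5 2.880.
Rounding down gives 4, 5, 2, 2, 2 = 15 seats, so the divisor must be adjusted.
With modified divisor 113800: modified quotas P1 4.521, P2 6.464, P3 2.421, P4 2.508, P5 3.246.
Rounding down: P1 4, P2 6, P3 2, P4 2, P5 3 (total 17).

P1 4, P2 6, P3 2, P4 2, P5 3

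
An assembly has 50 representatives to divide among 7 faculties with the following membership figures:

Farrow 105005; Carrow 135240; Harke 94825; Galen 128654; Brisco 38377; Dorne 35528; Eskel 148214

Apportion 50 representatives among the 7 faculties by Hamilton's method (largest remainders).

Farrow: 8; Carrow: 10; Harke: 7; Galen: 9; Brisco: 3; Dorne: 2; Eskel: 11

Standard divisor: 685843 ÷ 50 ≈ 13716.86.
Standard quotas: Farrow 7.6552, Carrow 9.8594, Harke 6.9130, Galen 9.3793, Brisco 2.7978, Dorne 2.5901, Eskel 10.8052.
Lower quotas: Farrow 7, Carrow 9, Harke 6, Galen 9, Brisco 2, Dorne 2, Eskel 10 (sum 45, leaving 5 seats).
Remainders in descending order: Harke 0.9130, Carrow 0.8594, Eskel 0.8052, Brisco 0.7978, Farrow 0.6552, Dorne 0.5901, Galen 0.3793.
The surplus seats go to Harke, Carrow, Eskel, Brisco, Farrow.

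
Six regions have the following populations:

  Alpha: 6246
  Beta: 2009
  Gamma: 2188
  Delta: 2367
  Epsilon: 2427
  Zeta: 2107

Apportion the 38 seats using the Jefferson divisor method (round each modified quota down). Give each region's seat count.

Alpha=14, Beta=4, Gamma=5, Delta=5, Epsilon=5, Zeta=5

Standard divisor 17344/38 ≈ 456.421; standard quotas: Alpha 13.685, Beta 4.402, Gamma 4.794, Delta 5.186, Epsilon 5.317, Zeta 4.616.
Rounding down gives 13, 4, 4, 5, 5, 4 = 35 seats, so the divisor must be adjusted.
With modified divisor 419: modified quotas Alpha 14.907, Beta 4.795, Gamma 5.222, Delta 5.649, Epsilon 5.792, Zeta 5.029.
Rounding down: Alpha 14, Beta 4, Gamma 5, Delta 5, Epsilon 5, Zeta 5 (total 38).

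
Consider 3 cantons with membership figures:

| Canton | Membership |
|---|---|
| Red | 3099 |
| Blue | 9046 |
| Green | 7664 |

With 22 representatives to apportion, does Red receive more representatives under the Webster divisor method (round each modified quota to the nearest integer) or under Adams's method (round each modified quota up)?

Adams

Webster: Red 3, Blue 10, Green 9.
Adams: Red 4, Blue 10, Green 8.
Red gets 3 under Webster and 4 under Adams.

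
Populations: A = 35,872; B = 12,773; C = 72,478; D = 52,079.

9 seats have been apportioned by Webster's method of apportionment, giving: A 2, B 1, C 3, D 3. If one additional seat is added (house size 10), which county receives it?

Priority for the next seat is population ÷ (current seats + 0.5).
Priorities: A 14348.800, B 8515.333, C 20708.000, D 14879.714.
Highest priority: C.

C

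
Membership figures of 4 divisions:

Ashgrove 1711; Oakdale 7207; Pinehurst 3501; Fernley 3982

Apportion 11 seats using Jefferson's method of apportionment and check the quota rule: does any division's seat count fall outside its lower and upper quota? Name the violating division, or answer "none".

none

Standard quotas: Ashgrove 1.148, Oakdale 4.834, Pinehurst 2.348, Fernley 2.671.
Jefferson allocation: Ashgrove 1, Oakdale 5, Pinehurst 2, Fernley 3.
Every allocation lies between the lower and upper quota.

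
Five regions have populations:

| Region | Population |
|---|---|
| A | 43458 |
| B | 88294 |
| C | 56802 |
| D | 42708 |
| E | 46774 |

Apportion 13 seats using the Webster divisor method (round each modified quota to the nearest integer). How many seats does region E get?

Standard divisor 278036/13 ≈ 21387.385; standard quotas: A 2.032, B 4.128, C 2.656, D 1.997, E 2.187.
Rounding to the nearest integer gives A 2, B 4, C 3, D 2, E 2 — total 13, matching the house size, so no adjustment is needed.
E receives 2.

2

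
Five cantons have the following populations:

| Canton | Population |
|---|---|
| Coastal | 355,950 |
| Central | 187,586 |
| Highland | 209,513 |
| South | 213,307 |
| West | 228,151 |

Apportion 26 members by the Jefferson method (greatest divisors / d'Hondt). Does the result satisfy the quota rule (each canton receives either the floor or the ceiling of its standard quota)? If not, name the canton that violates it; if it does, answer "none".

none

Standard quotas: Coastal 7.748, Central 4.083, Highland 4.560, South 4.643, West 4.966.
Jefferson allocation: Coastal 8, Central 4, Highland 4, South 5, West 5.
Every allocation lies between the lower and upper quota.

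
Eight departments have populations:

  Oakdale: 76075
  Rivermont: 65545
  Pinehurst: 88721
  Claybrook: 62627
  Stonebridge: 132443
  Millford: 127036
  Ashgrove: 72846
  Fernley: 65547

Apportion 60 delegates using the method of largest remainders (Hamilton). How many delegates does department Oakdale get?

Total 690840; standard divisor 690840/60 = 11514.
Standard quotas: Oakdale 6.6072, Rivermont 5.6926, Pinehurst 7.7055, Claybrook 5.4392, Stonebridge 11.5028, Millford 11.0332, Ashgrove 6.3267, Fernley 5.6928.
Lower quotas: Oakdale 6, Rivermont 5, Pinehurst 7, Claybrook 5, Stonebridge 11, Millford 11, Ashgrove 6, Fernley 5 (sum 56, leaving 4 seats).
Remainders in descending order: Pinehurst 0.7055, Fernley 0.6928, Rivermont 0.6926, Oakdale 0.6072, Stonebridge 0.5028, Claybrook 0.4392, Ashgrove 0.3267, Millford 0.0332.
Largest remainders: Pinehurst, Fernley, Rivermont, Oakdale receive the extra seats.
Oakdale receives 7.

7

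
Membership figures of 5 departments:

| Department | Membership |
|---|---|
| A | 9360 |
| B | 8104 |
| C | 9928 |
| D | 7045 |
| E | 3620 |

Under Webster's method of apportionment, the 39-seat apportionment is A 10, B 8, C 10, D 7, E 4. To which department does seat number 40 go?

B

Priority for the next seat is population ÷ (current seats + 0.5).
Priorities: A 891.429, B 953.412, C 945.524, D 939.333, E 804.444.
Highest priority: B.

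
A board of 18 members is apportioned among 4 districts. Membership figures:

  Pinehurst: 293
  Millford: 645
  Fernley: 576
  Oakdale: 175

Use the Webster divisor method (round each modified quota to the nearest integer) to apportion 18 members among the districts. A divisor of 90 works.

With modified divisor 90: modified quotas Pinehurst 3.256, Millford 7.167, Fernley 6.400, Oakdale 1.944.
Rounding to the nearest integer: Pinehurst 3, Millford 7, Fernley 6, Oakdale 2 (total 18).

Pinehurst 3, Millford 7, Fernley 6, Oakdale 2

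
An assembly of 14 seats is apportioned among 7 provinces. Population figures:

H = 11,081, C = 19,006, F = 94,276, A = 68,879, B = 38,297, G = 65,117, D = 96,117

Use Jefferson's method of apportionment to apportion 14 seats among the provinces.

Standard divisor 392773/14 ≈ 28055.214; standard quotas: H 0.395, C 0.677, F 3.360, A 2.455, B 1.365, G 2.321, D 3.426.
Rounding down gives 0, 0, 3, 2, 1, 2, 3 = 11 seats, so the divisor must be adjusted.
With modified divisor 22300: modified quotas H 0.497, C 0.852, F 4.228, A 3.089, B 1.717, G 2.920, D 4.310.
Rounding down: H 0, C 0, F 4, A 3, B 1, G 2, D 4 (total 14).

H=0; C=0; F=4; A=3; B=1; G=2; D=4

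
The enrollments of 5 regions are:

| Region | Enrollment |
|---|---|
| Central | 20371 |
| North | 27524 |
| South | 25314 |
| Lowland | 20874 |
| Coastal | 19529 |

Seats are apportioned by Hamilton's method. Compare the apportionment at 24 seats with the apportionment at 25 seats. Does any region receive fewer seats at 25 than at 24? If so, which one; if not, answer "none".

At 24 seats: Central 4, North 6, South 5, Lowland 5, Coastal 4.
At 25 seats: Central 4, North 6, South 6, Lowland 5, Coastal 4.
No region's allocation decreased.

none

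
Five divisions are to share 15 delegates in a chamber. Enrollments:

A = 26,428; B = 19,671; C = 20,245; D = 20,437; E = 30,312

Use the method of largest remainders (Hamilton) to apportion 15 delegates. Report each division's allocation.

The standard divisor is 117093/15 ≈ 7806.2.
Standard quotas: A 3.3855, B 2.5199, C 2.5935, D 2.6180, E 3.8831.
Lower quotas: A 3, B 2, C 2, D 2, E 3 (sum 12, leaving 3 seats).
Remainders in descending order: E 0.8831, D 0.6180, C 0.5935, B 0.5199, A 0.3855.
Largest remainders: E, D, C receive the extra seats.

A 3, B 2, C 3, D 3, E 4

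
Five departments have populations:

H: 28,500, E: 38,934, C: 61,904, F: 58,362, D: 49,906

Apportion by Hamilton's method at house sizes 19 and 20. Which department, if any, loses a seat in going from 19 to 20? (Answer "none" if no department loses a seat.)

none

At 19 seats: H 2, E 3, C 5, F 5, D 4.
At 20 seats: H 3, E 3, C 5, F 5, D 4.
No department's allocation decreased.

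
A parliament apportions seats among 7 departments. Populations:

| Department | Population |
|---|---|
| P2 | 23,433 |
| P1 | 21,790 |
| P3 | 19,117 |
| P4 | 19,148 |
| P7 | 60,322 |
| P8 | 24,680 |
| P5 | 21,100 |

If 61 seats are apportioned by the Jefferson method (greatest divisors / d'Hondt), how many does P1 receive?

Standard divisor 189590/61 ≈ 3108.033; standard quotas: P2 7.539, P1 7.011, P3 6.151, P4 6.161, P7 19.408, P8 7.941, P5 6.789.
Rounding down gives 7, 7, 6, 6, 19, 7, 6 = 58 seats, so the divisor must be adjusted.
With modified divisor 3000: modified quotas P2 7.811, P1 7.263, P3 6.372, P4 6.383, P7 20.107, P8 8.227, P5 7.033.
Rounding down: P2 7, P1 7, P3 6, P4 6, P7 20, P8 8, P5 7 (total 61).
P1 receives 7.

7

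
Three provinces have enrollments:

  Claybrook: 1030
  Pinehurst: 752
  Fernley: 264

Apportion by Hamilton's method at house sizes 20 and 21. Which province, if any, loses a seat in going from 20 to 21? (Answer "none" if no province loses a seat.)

none

At 20 seats: Claybrook 10, Pinehurst 7, Fernley 3.
At 21 seats: Claybrook 10, Pinehurst 8, Fernley 3.
No province's allocation decreased.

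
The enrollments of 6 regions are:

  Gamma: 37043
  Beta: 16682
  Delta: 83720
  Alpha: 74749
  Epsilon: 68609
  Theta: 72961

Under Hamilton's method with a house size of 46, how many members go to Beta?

2

Total 353764; standard divisor 353764/46 ≈ 7690.522.
Standard quotas: Gamma 4.8167, Beta 2.1692, Delta 10.8861, Alpha 9.7196, Epsilon 8.9212, Theta 9.4871.
Lower quotas: Gamma 4, Beta 2, Delta 10, Alpha 9, Epsilon 8, Theta 9 (sum 42, leaving 4 seats).
Remainders in descending order: Epsilon 0.9212, Delta 0.8861, Gamma 0.8167, Alpha 0.7196, Theta 0.4871, Beta 0.1692.
The surplus seats go to Epsilon, Delta, Gamma, Alpha.
Beta receives 2.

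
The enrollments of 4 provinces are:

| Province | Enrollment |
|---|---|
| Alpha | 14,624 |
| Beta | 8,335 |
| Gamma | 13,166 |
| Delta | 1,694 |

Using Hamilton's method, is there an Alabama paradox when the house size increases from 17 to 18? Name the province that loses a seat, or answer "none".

none

At 17 seats: Alpha 6, Beta 4, Gamma 6, Delta 1.
At 18 seats: Alpha 7, Beta 4, Gamma 6, Delta 1.
No province's allocation decreased.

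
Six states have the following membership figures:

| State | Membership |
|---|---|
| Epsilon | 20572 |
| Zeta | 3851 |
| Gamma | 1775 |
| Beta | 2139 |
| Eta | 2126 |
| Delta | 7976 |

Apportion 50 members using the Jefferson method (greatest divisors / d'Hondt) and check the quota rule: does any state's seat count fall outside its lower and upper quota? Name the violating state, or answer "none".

Standard quotas: Epsilon 26.759, Zeta 5.009, Gamma 2.309, Beta 2.782, Eta 2.765, Delta 10.375.
Jefferson allocation: Epsilon 28, Zeta 5, Gamma 2, Beta 2, Eta 2, Delta 11.
Epsilon has quota 26.759 (lower 26, upper 27) but receives 28 — outside the quota interval.

Epsilon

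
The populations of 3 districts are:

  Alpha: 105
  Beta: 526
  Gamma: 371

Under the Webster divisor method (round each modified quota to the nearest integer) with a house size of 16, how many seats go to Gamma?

Standard divisor 1002/16 ≈ 62.625; standard quotas: Alpha 1.677, Beta 8.399, Gamma 5.924.
Rounding to the nearest integer gives Alpha 2, Beta 8, Gamma 6 — total 16, matching the house size, so no adjustment is needed.
Gamma receives 6.

6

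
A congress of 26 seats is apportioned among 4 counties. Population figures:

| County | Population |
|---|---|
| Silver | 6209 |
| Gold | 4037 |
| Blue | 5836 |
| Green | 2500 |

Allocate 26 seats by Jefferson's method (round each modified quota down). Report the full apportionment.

Silver: 9; Gold: 6; Blue: 8; Green: 3

Standard divisor 18582/26 ≈ 714.692; standard quotas: Silver 8.688, Gold 5.649, Blue 8.166, Green 3.498.
Rounding down gives 8, 5, 8, 3 = 24 seats, so the divisor must be adjusted.
With modified divisor 660: modified quotas Silver 9.408, Gold 6.117, Blue 8.842, Green 3.788.
Rounding down: Silver 9, Gold 6, Blue 8, Green 3 (total 26).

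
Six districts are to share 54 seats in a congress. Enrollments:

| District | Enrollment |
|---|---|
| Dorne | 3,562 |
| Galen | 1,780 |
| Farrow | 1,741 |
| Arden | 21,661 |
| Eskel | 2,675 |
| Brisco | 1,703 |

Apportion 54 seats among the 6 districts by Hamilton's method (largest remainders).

Dorne 6; Galen 3; Farrow 3; Arden 35; Eskel 4; Brisco 3

Total 33122; standard divisor 33122/54 ≈ 613.37.
Standard quotas: Dorne 5.8073, Galen 2.9020, Farrow 2.8384, Arden 35.3147, Eskel 4.3611, Brisco 2.7765.
Lower quotas: Dorne 5, Galen 2, Farrow 2, Arden 35, Eskel 4, Brisco 2 (sum 50, leaving 4 seats).
Remainders in descending order: Galen 0.9020, Farrow 0.8384, Dorne 0.8073, Brisco 0.7765, Eskel 0.3611, Arden 0.3147.
Largest remainders: Galen, Farrow, Dorne, Brisco receive the extra seats.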